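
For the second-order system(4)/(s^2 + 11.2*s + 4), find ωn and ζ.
Standard form: ωn²/(s²+2ζωn·s+ωn²).
const=4=ωn² → ωn=2, s coeff=11.2=2ζωn → ζ=2.8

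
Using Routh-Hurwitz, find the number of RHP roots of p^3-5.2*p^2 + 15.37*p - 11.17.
Routh array:
p^3: [1, 15.37]; p^2: [-5.2, -11.17]; p^1: [13.2219]; p^0: [-11.17]
First column: [1, -5.2, 13.2219, -11.17]. Sign changes = RHP roots = 3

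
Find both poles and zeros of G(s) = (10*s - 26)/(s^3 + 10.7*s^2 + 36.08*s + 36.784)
Set denominator = 0: s^3 + 10.7*s^2 + 36.08*s + 36.784 = (s + 4.4)(s + 1.9)(s + 4.4) = 0 → Poles: -1.9, -4.4, -4.4
Set numerator = 0: 10*s - 26 = 0 → Zeros: 2.6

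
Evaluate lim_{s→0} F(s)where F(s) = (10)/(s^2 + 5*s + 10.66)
DC gain = F(0) = num(0)/den(0) = 10/10.66 = 0.9381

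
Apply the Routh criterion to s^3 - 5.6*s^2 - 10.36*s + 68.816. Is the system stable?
Routh array:
s^3: [1, -10.36]; s^2: [-5.6, 68.816]; s^1: [1.92857]; s^0: [68.816]
First column: [1, -5.6, 1.92857, 68.816]. Sign changes = 2.
No, unstable (2 RHP root(s))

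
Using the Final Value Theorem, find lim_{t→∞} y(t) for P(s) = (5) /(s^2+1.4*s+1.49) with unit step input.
FVT: lim_{t→∞} y(t) = lim_{s→0} s*Y(s) where Y(s) = P(s)/s.
= lim_{s→0} P(s) = P(0) = num(0)/den(0) = 5/1.49 = 3.356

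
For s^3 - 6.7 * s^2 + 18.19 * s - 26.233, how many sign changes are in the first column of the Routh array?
Routh array:
s^3: [1, 18.19]; s^2: [-6.7, -26.233]; s^1: [14.2746]; s^0: [-26.233]
First column: [1, -6.7, 14.2746, -26.233]. Sign changes = 3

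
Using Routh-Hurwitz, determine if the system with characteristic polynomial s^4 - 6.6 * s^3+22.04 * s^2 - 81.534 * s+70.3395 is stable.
Routh array:
s^4: [1, 22.04, 70.3395]; s^3: [-6.6, -81.534]; s^2: [9.68636, 70.3395]; s^1: [-33.6068]; s^0: [70.3395]
First column: [1, -6.6, 9.68636, -33.6068, 70.3395]. Sign changes = 4.
No, unstable (4 RHP root(s))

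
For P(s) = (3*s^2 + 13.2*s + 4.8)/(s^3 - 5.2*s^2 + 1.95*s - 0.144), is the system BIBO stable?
Denominator: s^3 - 5.2*s^2 + 1.95*s - 0.144 = (s - 0.1)(s - 0.3)(s - 4.8). Poles: 0.1, 0.3, 4.8. All Re(p)<0: No (unstable)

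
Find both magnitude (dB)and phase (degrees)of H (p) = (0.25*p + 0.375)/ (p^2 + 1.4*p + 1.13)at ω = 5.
Substitute p = j*5: H(j5) = -0.000325238 - 0.0524624j.
|H| = 20*log₁₀(sqrt(Re²+Im²)) = -25.60 dB.
∠H = atan2(Im, Re) = -90.36°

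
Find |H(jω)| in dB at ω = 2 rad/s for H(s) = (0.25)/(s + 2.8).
Substitute s = j*2: H(j2) = 0.0591216 - 0.0422297j.
|H(j2)| = sqrt(Re² + Im²) = 0.07265.
20*log₁₀(0.07265) = -22.77 dB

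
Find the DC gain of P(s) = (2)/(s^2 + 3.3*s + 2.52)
DC gain = P(0) = num(0)/den(0) = 2/2.52 = 0.7937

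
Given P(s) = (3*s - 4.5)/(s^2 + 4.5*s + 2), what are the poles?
Set denominator = 0: s^2 + 4.5*s + 2 = (s + 4)(s + 0.5) = 0 → Poles: -0.5, -4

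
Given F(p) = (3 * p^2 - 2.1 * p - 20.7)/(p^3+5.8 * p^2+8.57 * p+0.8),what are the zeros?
Set numerator = 0: 3*p^2 - 2.1*p - 20.7 = 3*(p + 2.3)(p - 3) = 0 → Zeros: -2.3, 3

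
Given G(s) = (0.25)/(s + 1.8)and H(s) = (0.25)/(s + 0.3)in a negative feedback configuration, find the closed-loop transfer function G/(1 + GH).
Closed-loop T = G/(1+GH).
Numerator: G_num * H_den = 0.25*s + 0.075.
Denominator: G_den * H_den + G_num * H_num = (s^2 + 2.1*s + 0.54) + (0.0625) = s^2 + 2.1*s + 0.6025.
T(s) = (0.25*s + 0.075)/(s^2 + 2.1*s + 0.6025)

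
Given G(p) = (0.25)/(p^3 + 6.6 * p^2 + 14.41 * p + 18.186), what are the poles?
Set denominator = 0: p^3 + 6.6*p^2 + 14.41*p + 18.186 = (p + 4.2)(p^2 + 2.4*p + 4.33) = 0 → Poles: -1.2 + 1.7j, -1.2 - 1.7j, -4.2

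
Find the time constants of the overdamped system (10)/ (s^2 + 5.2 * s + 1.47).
Overdamped: real poles at -0.3, -4.9. τ = -1/pole → τ₁ = 3.333, τ₂ = 0.2041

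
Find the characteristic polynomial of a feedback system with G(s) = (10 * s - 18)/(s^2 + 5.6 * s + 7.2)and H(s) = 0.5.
Characteristic poly = G_den * H_den + G_num * H_num = (s^2 + 5.6*s + 7.2) + (5*s - 9) = s^2 + 10.6*s - 1.8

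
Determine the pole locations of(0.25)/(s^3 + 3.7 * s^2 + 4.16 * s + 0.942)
Set denominator = 0: s^3 + 3.7*s^2 + 4.16*s + 0.942 = (s + 0.3)(s^2 + 3.4*s + 3.14) = 0 → Poles: -0.3, -1.7 + 0.5j, -1.7 - 0.5j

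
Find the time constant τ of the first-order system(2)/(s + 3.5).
First-order system: τ = -1/pole. Pole = -3.5. τ = -1/(-3.5) = 0.2857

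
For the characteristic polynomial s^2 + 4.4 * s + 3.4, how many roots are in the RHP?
s^2 + 4.4*s + 3.4 = (s + 1)(s + 3.4). Poles: -1, -3.4. RHP poles (Re>0): 0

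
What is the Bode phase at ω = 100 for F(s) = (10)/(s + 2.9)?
Substitute s = j*100: F(j100) = 0.00289756 - 0.099916j.
∠F(j100) = atan2(Im, Re) = atan2(-0.099916, 0.00289756) = -88.34°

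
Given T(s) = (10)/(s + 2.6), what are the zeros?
Numerator is a nonzero constant (10) → Zeros: none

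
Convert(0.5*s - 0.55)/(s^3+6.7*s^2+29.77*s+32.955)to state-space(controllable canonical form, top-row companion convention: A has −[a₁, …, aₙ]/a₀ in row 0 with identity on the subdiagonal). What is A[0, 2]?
Reachable canonical form for den = s^3 + 6.7*s^2 + 29.77*s + 32.955: top row of A = -[a₁,a₂,...,aₙ]/a₀, ones on the subdiagonal, zeros elsewhere.
A = [[-6.7, -29.77, -32.955], [1, 0, 0], [0, 1, 0]].
A[0,2] = -32.955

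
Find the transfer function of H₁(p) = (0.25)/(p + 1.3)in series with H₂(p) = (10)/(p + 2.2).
Series: H = H₁ · H₂ = (n₁·n₂)/(d₁·d₂).
Num: n₁·n₂ = 2.5. Den: d₁·d₂ = p^2 + 3.5*p + 2.86.
H(p) = (2.5)/(p^2 + 3.5*p + 2.86)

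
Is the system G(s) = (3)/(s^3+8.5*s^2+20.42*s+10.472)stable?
Denominator: s^3 + 8.5*s^2 + 20.42*s + 10.472 = (s + 3.4)(s + 4.4)(s + 0.7). Poles: -0.7, -3.4, -4.4. All Re(p)<0: Yes (stable)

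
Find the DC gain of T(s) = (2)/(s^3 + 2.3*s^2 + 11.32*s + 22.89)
DC gain = T(0) = num(0)/den(0) = 2/22.89 = 0.08737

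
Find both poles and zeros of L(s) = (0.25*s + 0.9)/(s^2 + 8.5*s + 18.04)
Set denominator = 0: s^2 + 8.5*s + 18.04 = (s + 4.1)(s + 4.4) = 0 → Poles: -4.1, -4.4
Set numerator = 0: 0.25*s + 0.9 = 0 → Zeros: -3.6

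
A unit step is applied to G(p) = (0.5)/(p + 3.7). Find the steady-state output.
FVT: lim_{t→∞} y(t) = lim_{p→0} p*Y(p) where Y(p) = G(p)/p.
= lim_{p→0} G(p) = G(0) = num(0)/den(0) = 0.5/3.7 = 0.1351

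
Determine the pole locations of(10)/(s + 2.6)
Set denominator = 0: s + 2.6 = 0 → Poles: -2.6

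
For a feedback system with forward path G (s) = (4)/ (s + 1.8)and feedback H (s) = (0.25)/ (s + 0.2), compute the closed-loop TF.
Closed-loop T = G/(1+GH).
Numerator: G_num * H_den = 4*s + 0.8.
Denominator: G_den * H_den + G_num * H_num = (s^2 + 2*s + 0.36) + (1) = s^2 + 2*s + 1.36.
T(s) = (4*s + 0.8)/(s^2 + 2*s + 1.36)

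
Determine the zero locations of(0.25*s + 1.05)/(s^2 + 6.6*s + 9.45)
Set numerator = 0: 0.25*s + 1.05 = 0 → Zeros: -4.2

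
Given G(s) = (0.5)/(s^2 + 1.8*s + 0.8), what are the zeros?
Numerator is a nonzero constant (0.5) → Zeros: none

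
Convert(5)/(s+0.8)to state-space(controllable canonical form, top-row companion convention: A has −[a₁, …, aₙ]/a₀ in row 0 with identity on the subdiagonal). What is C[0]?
Reachable canonical form: C = numerator coefficients (right-aligned, zero-padded to length n).
num = 5, C = [[5]].
C[0] = 5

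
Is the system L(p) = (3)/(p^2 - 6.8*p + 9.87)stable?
Denominator: p^2 - 6.8*p + 9.87 = (p - 4.7)(p - 2.1). Poles: 2.1, 4.7. All Re(p)<0: No (unstable)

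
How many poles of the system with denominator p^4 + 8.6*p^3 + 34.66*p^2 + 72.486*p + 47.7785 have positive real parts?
p^4 + 8.6*p^3 + 34.66*p^2 + 72.486*p + 47.7785 = (p + 3.5)(p + 1.1)(p^2 + 4*p + 12.41). Poles: -1.1, -2 + 2.9j, -2 - 2.9j, -3.5. RHP poles (Re>0): 0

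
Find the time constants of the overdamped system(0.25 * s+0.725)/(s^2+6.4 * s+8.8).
Overdamped: real poles at -4.4, -2. τ = -1/pole → τ₁ = 0.2273, τ₂ = 0.5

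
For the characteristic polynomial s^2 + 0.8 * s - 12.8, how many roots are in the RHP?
s^2 + 0.8*s - 12.8 = (s - 3.2)(s + 4). Poles: -4, 3.2. RHP poles (Re>0): 1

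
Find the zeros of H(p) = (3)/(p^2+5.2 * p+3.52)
Numerator is a nonzero constant (3) → Zeros: none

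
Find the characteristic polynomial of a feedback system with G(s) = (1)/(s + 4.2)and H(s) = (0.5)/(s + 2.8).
Characteristic poly = G_den * H_den + G_num * H_num = (s^2 + 7*s + 11.76) + (0.5) = s^2 + 7*s + 12.26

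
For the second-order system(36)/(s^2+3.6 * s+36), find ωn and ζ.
Standard form: ωn²/(s²+2ζωn·s+ωn²).
const=36=ωn² → ωn=6, s coeff=3.6=2ζωn → ζ=0.3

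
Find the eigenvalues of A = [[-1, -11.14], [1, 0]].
Eigenvalues solve det(λI - A) = 0.
Characteristic polynomial: λ^2 + λ + 11.14 = 0.
Roots: -0.5 + 3.3j, -0.5 - 3.3j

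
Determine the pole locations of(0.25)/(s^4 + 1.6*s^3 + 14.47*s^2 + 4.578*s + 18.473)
Set denominator = 0: s^4 + 1.6*s^3 + 14.47*s^2 + 4.578*s + 18.473 = (s^2 + 1.4*s + 12.74)(s^2 + 0.2*s + 1.45) = 0 → Poles: -0.1 + 1.2j, -0.1 - 1.2j, -0.7 + 3.5j, -0.7 - 3.5j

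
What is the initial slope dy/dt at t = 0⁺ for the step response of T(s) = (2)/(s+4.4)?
IVT: y'(0⁺) = lim_{s→∞} s²·Y(s) = lim_{s→∞} s·T(s).
deg(num) = 0, deg(den) = 1, relative degree = 1, so s·T(s) → (leading num)/(leading den) = 2/1 = 2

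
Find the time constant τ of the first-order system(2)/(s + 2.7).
First-order system: τ = -1/pole. Pole = -2.7. τ = -1/(-2.7) = 0.3704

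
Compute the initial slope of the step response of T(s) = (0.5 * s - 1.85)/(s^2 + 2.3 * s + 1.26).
IVT: y'(0⁺) = lim_{s→∞} s²·Y(s) = lim_{s→∞} s·T(s).
deg(num) = 1, deg(den) = 2, relative degree = 1, so s·T(s) → (leading num)/(leading den) = 0.5/1 = 0.5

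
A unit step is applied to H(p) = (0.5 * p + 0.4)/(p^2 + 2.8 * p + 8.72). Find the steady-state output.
FVT: lim_{t→∞} y(t) = lim_{p→0} p*Y(p) where Y(p) = H(p)/p.
= lim_{p→0} H(p) = H(0) = num(0)/den(0) = 0.4/8.72 = 0.04587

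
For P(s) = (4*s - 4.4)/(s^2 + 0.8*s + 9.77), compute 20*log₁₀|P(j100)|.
Substitute s = j*100: P(j100) = 0.000761008 - 0.040033j.
|P(j100)| = sqrt(Re² + Im²) = 0.04004.
20*log₁₀(0.04004) = -27.95 dB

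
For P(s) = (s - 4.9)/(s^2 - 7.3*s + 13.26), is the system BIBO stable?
Denominator: s^2 - 7.3*s + 13.26 = (s - 3.9)(s - 3.4). Poles: 3.4, 3.9. All Re(p)<0: No (unstable)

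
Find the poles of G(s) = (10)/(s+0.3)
Set denominator = 0: s + 0.3 = 0 → Poles: -0.3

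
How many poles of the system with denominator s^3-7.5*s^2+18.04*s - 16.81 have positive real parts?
s^3 - 7.5*s^2 + 18.04*s - 16.81 = (s - 4.1)(s^2 - 3.4*s + 4.1). Poles: 1.7 + 1.1j, 1.7 - 1.1j, 4.1. RHP poles (Re>0): 3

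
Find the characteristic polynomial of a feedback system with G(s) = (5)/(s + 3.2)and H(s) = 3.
Characteristic poly = G_den * H_den + G_num * H_num = (s + 3.2) + (15) = s + 18.2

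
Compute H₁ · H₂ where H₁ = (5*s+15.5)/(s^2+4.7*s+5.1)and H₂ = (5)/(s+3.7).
Series: H = H₁ · H₂ = (n₁·n₂)/(d₁·d₂).
Num: n₁·n₂ = 25*s + 77.5. Den: d₁·d₂ = s^3 + 8.4*s^2 + 22.49*s + 18.87.
H(s) = (25*s + 77.5)/(s^3 + 8.4*s^2 + 22.49*s + 18.87)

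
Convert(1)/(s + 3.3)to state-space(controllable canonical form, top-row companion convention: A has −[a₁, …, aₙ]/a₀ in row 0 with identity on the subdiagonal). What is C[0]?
Reachable canonical form: C = numerator coefficients (right-aligned, zero-padded to length n).
num = 1, C = [[1]].
C[0] = 1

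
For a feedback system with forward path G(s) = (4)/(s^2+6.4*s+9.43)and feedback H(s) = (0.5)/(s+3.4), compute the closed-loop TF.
Closed-loop T = G/(1+GH).
Numerator: G_num * H_den = 4*s + 13.6.
Denominator: G_den * H_den + G_num * H_num = (s^3 + 9.8*s^2 + 31.19*s + 32.062) + (2) = s^3 + 9.8*s^2 + 31.19*s + 34.062.
T(s) = (4*s + 13.6)/(s^3 + 9.8*s^2 + 31.19*s + 34.062)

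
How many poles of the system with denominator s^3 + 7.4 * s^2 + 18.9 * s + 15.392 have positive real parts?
s^3 + 7.4*s^2 + 18.9*s + 15.392 = (s + 1.6)(s^2 + 5.8*s + 9.62). Poles: -1.6, -2.9 + 1.1j, -2.9 - 1.1j. RHP poles (Re>0): 0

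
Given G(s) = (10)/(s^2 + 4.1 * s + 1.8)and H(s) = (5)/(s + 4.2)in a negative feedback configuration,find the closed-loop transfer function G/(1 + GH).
Closed-loop T = G/(1+GH).
Numerator: G_num * H_den = 10*s + 42.
Denominator: G_den * H_den + G_num * H_num = (s^3 + 8.3*s^2 + 19.02*s + 7.56) + (50) = s^3 + 8.3*s^2 + 19.02*s + 57.56.
T(s) = (10*s + 42)/(s^3 + 8.3*s^2 + 19.02*s + 57.56)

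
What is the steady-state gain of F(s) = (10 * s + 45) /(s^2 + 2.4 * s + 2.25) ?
DC gain = F(0) = num(0)/den(0) = 45/2.25 = 20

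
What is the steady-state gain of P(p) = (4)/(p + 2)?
DC gain = P(0) = num(0)/den(0) = 4/2 = 2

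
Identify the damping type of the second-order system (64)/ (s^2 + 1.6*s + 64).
Standard form: ωn²/(s²+2ζωn·s+ωn²) gives ωn=8, ζ=0.1.
Underdamped (ζ = 0.1 < 1)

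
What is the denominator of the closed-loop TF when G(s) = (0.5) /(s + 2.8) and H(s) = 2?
Characteristic poly = G_den * H_den + G_num * H_num = (s + 2.8) + (1) = s + 3.8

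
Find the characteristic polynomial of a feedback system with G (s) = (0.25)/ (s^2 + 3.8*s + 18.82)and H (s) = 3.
Characteristic poly = G_den * H_den + G_num * H_num = (s^2 + 3.8*s + 18.82) + (0.75) = s^2 + 3.8*s + 19.57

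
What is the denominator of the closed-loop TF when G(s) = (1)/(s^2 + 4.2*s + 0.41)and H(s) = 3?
Characteristic poly = G_den * H_den + G_num * H_num = (s^2 + 4.2*s + 0.41) + (3) = s^2 + 4.2*s + 3.41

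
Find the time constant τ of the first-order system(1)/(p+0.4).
First-order system: τ = -1/pole. Pole = -0.4. τ = -1/(-0.4) = 2.5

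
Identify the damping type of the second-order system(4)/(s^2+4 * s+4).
Standard form: ωn²/(s²+2ζωn·s+ωn²) gives ωn=2, ζ=1.
Critically damped (ζ = 1)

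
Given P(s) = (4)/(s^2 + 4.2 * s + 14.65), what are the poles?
Set denominator = 0: s^2 + 4.2*s + 14.65 = 0 → Poles: -2.1 + 3.2j, -2.1 - 3.2j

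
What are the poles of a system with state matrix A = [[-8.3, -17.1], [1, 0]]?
Eigenvalues solve det(λI - A) = 0.
Characteristic polynomial: λ^2 + 8.3*λ + 17.1 = 0.
Factor: (λ + 4.5)(λ + 3.8) = 0.
Roots: -3.8, -4.5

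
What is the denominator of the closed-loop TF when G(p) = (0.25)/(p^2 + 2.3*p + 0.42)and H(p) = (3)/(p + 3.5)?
Characteristic poly = G_den * H_den + G_num * H_num = (p^3 + 5.8*p^2 + 8.47*p + 1.47) + (0.75) = p^3 + 5.8*p^2 + 8.47*p + 2.22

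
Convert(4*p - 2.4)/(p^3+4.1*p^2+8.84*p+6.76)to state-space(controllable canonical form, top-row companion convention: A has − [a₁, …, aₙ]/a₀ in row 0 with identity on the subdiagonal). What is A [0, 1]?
Reachable canonical form for den = p^3 + 4.1*p^2 + 8.84*p + 6.76: top row of A = -[a₁,a₂,...,aₙ]/a₀, ones on the subdiagonal, zeros elsewhere.
A = [[-4.1, -8.84, -6.76], [1, 0, 0], [0, 1, 0]].
A[0,1] = -8.84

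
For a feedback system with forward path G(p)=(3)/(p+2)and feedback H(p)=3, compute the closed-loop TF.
Closed-loop T = G/(1+GH).
Numerator: G_num * H_den = 3.
Denominator: G_den * H_den + G_num * H_num = (p + 2) + (9) = p + 11.
T(p) = (3)/(p + 11)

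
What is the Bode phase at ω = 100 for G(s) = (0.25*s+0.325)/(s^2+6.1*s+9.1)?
Substitute s = j*100: G(j100) = 0.000119802 - 0.00249496j.
∠G(j100) = atan2(Im, Re) = atan2(-0.00249496, 0.000119802) = -87.25°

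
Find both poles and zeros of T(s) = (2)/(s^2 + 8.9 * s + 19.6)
Set denominator = 0: s^2 + 8.9*s + 19.6 = (s + 4.9)(s + 4) = 0 → Poles: -4, -4.9
Numerator is a nonzero constant (2) → Zeros: none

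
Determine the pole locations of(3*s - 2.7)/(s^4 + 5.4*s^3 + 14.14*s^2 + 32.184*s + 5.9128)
Set denominator = 0: s^4 + 5.4*s^3 + 14.14*s^2 + 32.184*s + 5.9128 = (s + 3.8)(s + 0.2)(s^2 + 1.4*s + 7.78) = 0 → Poles: -0.2, -0.7 + 2.7j, -0.7 - 2.7j, -3.8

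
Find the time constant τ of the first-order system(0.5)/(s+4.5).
First-order system: τ = -1/pole. Pole = -4.5. τ = -1/(-4.5) = 0.2222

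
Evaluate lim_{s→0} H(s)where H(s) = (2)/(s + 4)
DC gain = H(0) = num(0)/den(0) = 2/4 = 0.5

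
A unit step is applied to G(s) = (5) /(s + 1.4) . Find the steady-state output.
FVT: lim_{t→∞} y(t) = lim_{s→0} s*Y(s) where Y(s) = G(s)/s.
= lim_{s→0} G(s) = G(0) = num(0)/den(0) = 5/1.4 = 3.571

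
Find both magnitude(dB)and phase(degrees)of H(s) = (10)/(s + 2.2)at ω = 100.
Substitute s = j*100: H(j100) = 0.00219894 - 0.0999516j.
|H| = 20*log₁₀(sqrt(Re²+Im²)) = -20.00 dB.
∠H = atan2(Im, Re) = -88.74°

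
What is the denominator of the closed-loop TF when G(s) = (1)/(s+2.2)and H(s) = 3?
Characteristic poly = G_den * H_den + G_num * H_num = (s + 2.2) + (3) = s + 5.2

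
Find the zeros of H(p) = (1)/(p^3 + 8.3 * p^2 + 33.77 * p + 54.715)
Numerator is a nonzero constant (1) → Zeros: none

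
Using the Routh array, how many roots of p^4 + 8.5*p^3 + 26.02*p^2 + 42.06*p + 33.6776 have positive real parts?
Routh array:
p^4: [1, 26.02, 33.6776]; p^3: [8.5, 42.06]; p^2: [21.0718, 33.6776]; p^1: [28.475]; p^0: [33.6776]
First column: [1, 8.5, 21.0718, 28.475, 33.6776]. Sign changes = RHP roots = 0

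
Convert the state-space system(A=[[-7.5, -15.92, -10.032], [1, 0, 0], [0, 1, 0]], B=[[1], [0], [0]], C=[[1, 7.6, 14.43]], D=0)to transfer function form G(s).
G(s) = C(sI - A)⁻¹B + D.
Characteristic polynomial det(sI - A) = s^3 + 7.5*s^2 + 15.92*s + 10.032.
Numerator from C·adj(sI-A)·B + D·det(sI-A) = s^2 + 7.6*s + 14.43.
G(s) = (s^2 + 7.6*s + 14.43)/(s^3 + 7.5*s^2 + 15.92*s + 10.032)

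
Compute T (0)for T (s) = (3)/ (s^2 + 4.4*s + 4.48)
DC gain = T(0) = num(0)/den(0) = 3/4.48 = 0.6696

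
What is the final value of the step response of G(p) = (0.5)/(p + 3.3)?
FVT: lim_{t→∞} y(t) = lim_{p→0} p*Y(p) where Y(p) = G(p)/p.
= lim_{p→0} G(p) = G(0) = num(0)/den(0) = 0.5/3.3 = 0.1515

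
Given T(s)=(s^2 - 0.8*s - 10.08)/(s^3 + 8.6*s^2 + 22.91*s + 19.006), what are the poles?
Set denominator = 0: s^3 + 8.6*s^2 + 22.91*s + 19.006 = (s + 2.6)(s + 1.7)(s + 4.3) = 0 → Poles: -1.7, -2.6, -4.3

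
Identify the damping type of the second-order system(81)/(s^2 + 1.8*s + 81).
Standard form: ωn²/(s²+2ζωn·s+ωn²) gives ωn=9, ζ=0.1.
Underdamped (ζ = 0.1 < 1)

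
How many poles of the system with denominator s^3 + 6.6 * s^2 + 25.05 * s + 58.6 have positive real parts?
s^3 + 6.6*s^2 + 25.05*s + 58.6 = (s + 4)(s^2 + 2.6*s + 14.65). Poles: -1.3 + 3.6j, -1.3 - 3.6j, -4. RHP poles (Re>0): 0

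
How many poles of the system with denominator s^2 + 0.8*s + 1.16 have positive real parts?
Poles: -0.4 + 1j, -0.4 - 1j. RHP poles (Re>0): 0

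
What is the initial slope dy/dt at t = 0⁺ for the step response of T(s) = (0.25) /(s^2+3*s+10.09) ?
IVT: y'(0⁺) = lim_{s→∞} s²·Y(s) = lim_{s→∞} s·T(s).
deg(num) = 0, deg(den) = 2, relative degree = 2 ≥ 2, so s·T(s) → 0. Initial slope = 0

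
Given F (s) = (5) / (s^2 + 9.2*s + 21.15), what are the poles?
Set denominator = 0: s^2 + 9.2*s + 21.15 = (s + 4.7)(s + 4.5) = 0 → Poles: -4.5, -4.7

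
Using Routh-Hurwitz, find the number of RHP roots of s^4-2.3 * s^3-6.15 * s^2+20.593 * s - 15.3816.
Routh array:
s^4: [1, -6.15, -15.3816]; s^3: [-2.3, 20.593]; s^2: [2.80348, -15.3816]; s^1: [7.97379]; s^0: [-15.3816]
First column: [1, -2.3, 2.80348, 7.97379, -15.3816]. Sign changes = RHP roots = 3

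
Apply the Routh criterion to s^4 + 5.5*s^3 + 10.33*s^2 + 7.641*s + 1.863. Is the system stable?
Routh array:
s^4: [1, 10.33, 1.863]; s^3: [5.5, 7.641]; s^2: [8.94073, 1.863]; s^1: [6.49495]; s^0: [1.863]
First column: [1, 5.5, 8.94073, 6.49495, 1.863]. Sign changes = 0.
Yes, stable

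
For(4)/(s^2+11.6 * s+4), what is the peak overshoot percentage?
Standard form: ωn²/(s²+2ζωn·s+ωn²) → ωn = 2, ζ = 2.9.
ζ ≥ 1, so the response is non-oscillatory: peak overshoot = 0%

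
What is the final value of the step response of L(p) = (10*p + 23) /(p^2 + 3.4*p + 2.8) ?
FVT: lim_{t→∞} y(t) = lim_{p→0} p*Y(p) where Y(p) = L(p)/p.
= lim_{p→0} L(p) = L(0) = num(0)/den(0) = 23/2.8 = 8.214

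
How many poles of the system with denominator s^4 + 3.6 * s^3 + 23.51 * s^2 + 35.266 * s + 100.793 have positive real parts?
s^4 + 3.6*s^3 + 23.51*s^2 + 35.266*s + 100.793 = (s^2 + 2.2*s + 12.1)(s^2 + 1.4*s + 8.33). Poles: -0.7 + 2.8j, -0.7 - 2.8j, -1.1 + 3.3j, -1.1 - 3.3j. RHP poles (Re>0): 0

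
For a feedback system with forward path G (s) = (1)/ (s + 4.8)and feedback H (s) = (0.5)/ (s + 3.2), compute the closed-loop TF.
Closed-loop T = G/(1+GH).
Numerator: G_num * H_den = s + 3.2.
Denominator: G_den * H_den + G_num * H_num = (s^2 + 8*s + 15.36) + (0.5) = s^2 + 8*s + 15.86.
T(s) = (s + 3.2)/(s^2 + 8*s + 15.86)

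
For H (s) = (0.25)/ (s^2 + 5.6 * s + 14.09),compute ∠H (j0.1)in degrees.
Substitute s = j*0.1: H(j0.1) = 0.0177276 - 0.000705077j.
∠H(j0.1) = atan2(Im, Re) = atan2(-0.000705077, 0.0177276) = -2.28°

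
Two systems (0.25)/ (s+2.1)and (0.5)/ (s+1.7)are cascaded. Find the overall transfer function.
Series: H = H₁ · H₂ = (n₁·n₂)/(d₁·d₂).
Num: n₁·n₂ = 0.125. Den: d₁·d₂ = s^2 + 3.8*s + 3.57.
H(s) = (0.125)/(s^2 + 3.8*s + 3.57)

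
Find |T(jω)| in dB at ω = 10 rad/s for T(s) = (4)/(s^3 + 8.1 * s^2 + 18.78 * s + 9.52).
Substitute s = j*10: T(j10) = -0.00246219 + 0.00249824j.
|T(j10)| = sqrt(Re² + Im²) = 0.003508.
20*log₁₀(0.003508) = -49.10 dB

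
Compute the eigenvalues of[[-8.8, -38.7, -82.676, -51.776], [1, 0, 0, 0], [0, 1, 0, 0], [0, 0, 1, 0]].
Eigenvalues solve det(λI - A) = 0.
Characteristic polynomial: λ^4 + 8.8*λ^3 + 38.7*λ^2 + 82.676*λ + 51.776 = 0.
Factor: (λ + 1)(λ + 3.2)(λ^2 + 4.6*λ + 16.18) = 0.
Roots: -1, -2.3 + 3.3j, -2.3 - 3.3j, -3.2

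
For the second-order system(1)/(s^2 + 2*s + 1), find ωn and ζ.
Standard form: ωn²/(s²+2ζωn·s+ωn²).
const=1=ωn² → ωn=1, s coeff=2=2ζωn → ζ=1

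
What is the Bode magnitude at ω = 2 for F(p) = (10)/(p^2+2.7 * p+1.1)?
Substitute p = j*2: F(j2) = -0.771892 - 1.43732j.
|F(j2)| = sqrt(Re² + Im²) = 1.631.
20*log₁₀(1.631) = 4.25 dB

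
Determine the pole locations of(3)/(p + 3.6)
Set denominator = 0: p + 3.6 = 0 → Poles: -3.6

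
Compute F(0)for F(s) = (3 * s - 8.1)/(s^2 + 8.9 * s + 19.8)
DC gain = F(0) = num(0)/den(0) = -8.1/19.8 = -0.4091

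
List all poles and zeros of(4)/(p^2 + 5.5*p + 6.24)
Set denominator = 0: p^2 + 5.5*p + 6.24 = (p + 3.9)(p + 1.6) = 0 → Poles: -1.6, -3.9
Numerator is a nonzero constant (4) → Zeros: none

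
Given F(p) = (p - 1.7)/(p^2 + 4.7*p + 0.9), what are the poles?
Set denominator = 0: p^2 + 4.7*p + 0.9 = (p + 0.2)(p + 4.5) = 0 → Poles: -0.2, -4.5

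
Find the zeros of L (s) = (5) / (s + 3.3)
Numerator is a nonzero constant (5) → Zeros: none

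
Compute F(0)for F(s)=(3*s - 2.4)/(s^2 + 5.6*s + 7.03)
DC gain = F(0) = num(0)/den(0) = -2.4/7.03 = -0.3414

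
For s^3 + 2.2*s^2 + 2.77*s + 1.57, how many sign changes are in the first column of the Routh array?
Routh array:
s^3: [1, 2.77]; s^2: [2.2, 1.57]; s^1: [2.05636]; s^0: [1.57]
First column: [1, 2.2, 2.05636, 1.57]. Sign changes = 0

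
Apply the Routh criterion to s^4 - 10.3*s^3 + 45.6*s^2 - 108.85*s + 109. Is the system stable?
Routh array:
s^4: [1, 45.6, 109]; s^3: [-10.3, -108.85]; s^2: [35.032, 109]; s^1: [-76.8022]; s^0: [109]
First column: [1, -10.3, 35.032, -76.8022, 109]. Sign changes = 4.
No, unstable (4 RHP root(s))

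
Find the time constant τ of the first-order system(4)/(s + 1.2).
First-order system: τ = -1/pole. Pole = -1.2. τ = -1/(-1.2) = 0.8333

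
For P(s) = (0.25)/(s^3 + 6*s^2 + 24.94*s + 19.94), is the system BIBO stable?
Denominator: s^3 + 6*s^2 + 24.94*s + 19.94 = (s + 1)(s^2 + 5*s + 19.94). Poles: -1, -2.5 + 3.7j, -2.5 - 3.7j. All Re(p)<0: Yes (stable)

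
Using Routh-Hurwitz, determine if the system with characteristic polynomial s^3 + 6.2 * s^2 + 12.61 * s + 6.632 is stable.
Routh array:
s^3: [1, 12.61]; s^2: [6.2, 6.632]; s^1: [11.5403]; s^0: [6.632]
First column: [1, 6.2, 11.5403, 6.632]. Sign changes = 0.
Yes, stable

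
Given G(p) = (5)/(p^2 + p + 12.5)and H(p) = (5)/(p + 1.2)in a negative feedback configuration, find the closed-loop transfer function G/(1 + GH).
Closed-loop T = G/(1+GH).
Numerator: G_num * H_den = 5*p + 6.
Denominator: G_den * H_den + G_num * H_num = (p^3 + 2.2*p^2 + 13.7*p + 15) + (25) = p^3 + 2.2*p^2 + 13.7*p + 40.
T(p) = (5*p + 6)/(p^3 + 2.2*p^2 + 13.7*p + 40)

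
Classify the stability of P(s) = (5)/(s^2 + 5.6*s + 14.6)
Denominator: s^2 + 5.6*s + 14.6. Poles: -2.8 + 2.6j, -2.8 - 2.6j. Stable (all poles in LHP)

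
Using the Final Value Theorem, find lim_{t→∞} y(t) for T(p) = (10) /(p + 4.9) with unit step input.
FVT: lim_{t→∞} y(t) = lim_{p→0} p*Y(p) where Y(p) = T(p)/p.
= lim_{p→0} T(p) = T(0) = num(0)/den(0) = 10/4.9 = 2.041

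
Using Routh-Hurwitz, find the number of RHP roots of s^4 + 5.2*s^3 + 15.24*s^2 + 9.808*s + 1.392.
Routh array:
s^4: [1, 15.24, 1.392]; s^3: [5.2, 9.808]; s^2: [13.3538, 1.392]; s^1: [9.26595]; s^0: [1.392]
First column: [1, 5.2, 13.3538, 9.26595, 1.392]. Sign changes = RHP roots = 0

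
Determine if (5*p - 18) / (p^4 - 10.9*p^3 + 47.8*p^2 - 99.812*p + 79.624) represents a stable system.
Denominator: p^4 - 10.9*p^3 + 47.8*p^2 - 99.812*p + 79.624 = (p - 2)(p - 3.7)(p^2 - 5.2*p + 10.76). Poles: 2, 2.6 + 2j, 2.6 - 2j, 3.7. All Re(p)<0: No (unstable)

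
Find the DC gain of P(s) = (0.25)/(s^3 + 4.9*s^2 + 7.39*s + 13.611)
DC gain = P(0) = num(0)/den(0) = 0.25/13.611 = 0.01837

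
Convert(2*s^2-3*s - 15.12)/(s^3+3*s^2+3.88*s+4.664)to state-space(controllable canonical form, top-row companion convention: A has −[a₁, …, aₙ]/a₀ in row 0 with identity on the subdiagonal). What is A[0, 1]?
Reachable canonical form for den = s^3 + 3*s^2 + 3.88*s + 4.664: top row of A = -[a₁,a₂,...,aₙ]/a₀, ones on the subdiagonal, zeros elsewhere.
A = [[-3, -3.88, -4.664], [1, 0, 0], [0, 1, 0]].
A[0,1] = -3.88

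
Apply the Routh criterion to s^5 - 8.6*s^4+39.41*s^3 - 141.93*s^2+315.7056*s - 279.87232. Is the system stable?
Routh array:
s^5: [1, 39.41, 315.7056]; s^4: [-8.6, -141.93, -279.87232]; s^3: [22.9065, 283.162]; s^2: [-35.6198, -279.87232]; s^1: [103.181]; s^0: [-279.87232]
First column: [1, -8.6, 22.9065, -35.6198, 103.181, -279.87232]. Sign changes = 5.
No, unstable (5 RHP root(s))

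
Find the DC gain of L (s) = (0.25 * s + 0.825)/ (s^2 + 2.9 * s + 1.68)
DC gain = L(0) = num(0)/den(0) = 0.825/1.68 = 0.4911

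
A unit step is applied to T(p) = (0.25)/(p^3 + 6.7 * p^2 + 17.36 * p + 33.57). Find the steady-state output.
FVT: lim_{t→∞} y(t) = lim_{p→0} p*Y(p) where Y(p) = T(p)/p.
= lim_{p→0} T(p) = T(0) = num(0)/den(0) = 0.25/33.57 = 0.007447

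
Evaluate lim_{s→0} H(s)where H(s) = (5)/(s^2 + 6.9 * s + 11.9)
DC gain = H(0) = num(0)/den(0) = 5/11.9 = 0.4202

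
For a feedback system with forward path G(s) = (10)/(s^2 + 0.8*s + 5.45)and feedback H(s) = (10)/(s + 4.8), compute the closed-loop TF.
Closed-loop T = G/(1+GH).
Numerator: G_num * H_den = 10*s + 48.
Denominator: G_den * H_den + G_num * H_num = (s^3 + 5.6*s^2 + 9.29*s + 26.16) + (100) = s^3 + 5.6*s^2 + 9.29*s + 126.16.
T(s) = (10*s + 48)/(s^3 + 5.6*s^2 + 9.29*s + 126.16)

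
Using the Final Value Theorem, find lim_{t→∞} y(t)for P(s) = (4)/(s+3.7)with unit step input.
FVT: lim_{t→∞} y(t) = lim_{s→0} s*Y(s) where Y(s) = P(s)/s.
= lim_{s→0} P(s) = P(0) = num(0)/den(0) = 4/3.7 = 1.081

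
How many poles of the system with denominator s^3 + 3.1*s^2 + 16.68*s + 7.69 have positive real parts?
s^3 + 3.1*s^2 + 16.68*s + 7.69 = (s + 0.5)(s^2 + 2.6*s + 15.38). Poles: -0.5, -1.3 + 3.7j, -1.3 - 3.7j. RHP poles (Re>0): 0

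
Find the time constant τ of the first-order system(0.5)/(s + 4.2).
First-order system: τ = -1/pole. Pole = -4.2. τ = -1/(-4.2) = 0.2381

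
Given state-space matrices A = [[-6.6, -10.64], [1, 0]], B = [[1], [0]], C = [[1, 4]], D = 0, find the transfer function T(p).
T(p) = C(pI - A)⁻¹B + D.
Characteristic polynomial det(pI - A) = p^2 + 6.6*p + 10.64.
Numerator from C·adj(pI-A)·B + D·det(pI-A) = p + 4.
T(p) = (p + 4)/(p^2 + 6.6*p + 10.64)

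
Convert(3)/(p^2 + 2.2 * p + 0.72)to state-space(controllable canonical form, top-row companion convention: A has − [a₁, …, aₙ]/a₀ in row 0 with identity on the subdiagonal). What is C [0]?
Reachable canonical form: C = numerator coefficients (right-aligned, zero-padded to length n).
num = 3, C = [[0, 3]].
C[0] = 0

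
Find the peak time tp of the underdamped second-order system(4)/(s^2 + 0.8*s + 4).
Standard form: ωn²/(s²+2ζωn·s+ωn²) → ωn = 2, ζ = 0.2.
ωd = ωn·√(1-ζ²) = 2·√(1-0.2²) = 1.96.
tp = π/ωd = π/1.96 = 1.603 s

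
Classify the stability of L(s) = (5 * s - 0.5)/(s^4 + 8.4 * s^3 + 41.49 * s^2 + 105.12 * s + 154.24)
Denominator: s^4 + 8.4*s^3 + 41.49*s^2 + 105.12*s + 154.24 = (s^2 + 5.2*s + 12.05)(s^2 + 3.2*s + 12.8). Poles: -1.6 + 3.2j, -1.6 - 3.2j, -2.6 + 2.3j, -2.6 - 2.3j. Stable (all poles in LHP)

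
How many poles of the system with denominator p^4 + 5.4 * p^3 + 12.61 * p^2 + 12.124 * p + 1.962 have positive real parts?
p^4 + 5.4*p^3 + 12.61*p^2 + 12.124*p + 1.962 = (p + 0.2)(p + 1.8)(p^2 + 3.4*p + 5.45). Poles: -0.2, -1.7 + 1.6j, -1.7 - 1.6j, -1.8. RHP poles (Re>0): 0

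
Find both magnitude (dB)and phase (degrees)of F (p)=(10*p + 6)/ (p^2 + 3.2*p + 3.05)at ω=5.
Substitute p = j*5: F(j5) = 0.905798 - 1.61764j.
|F| = 20*log₁₀(sqrt(Re²+Im²)) = 5.36 dB.
∠F = atan2(Im, Re) = -60.75°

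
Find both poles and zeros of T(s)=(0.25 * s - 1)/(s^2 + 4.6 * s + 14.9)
Set denominator = 0: s^2 + 4.6*s + 14.9 = 0 → Poles: -2.3 + 3.1j, -2.3 - 3.1j
Set numerator = 0: 0.25*s - 1 = 0 → Zeros: 4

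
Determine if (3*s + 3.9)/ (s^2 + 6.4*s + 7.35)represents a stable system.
Denominator: s^2 + 6.4*s + 7.35 = (s + 1.5)(s + 4.9). Poles: -1.5, -4.9. All Re(p)<0: Yes (stable)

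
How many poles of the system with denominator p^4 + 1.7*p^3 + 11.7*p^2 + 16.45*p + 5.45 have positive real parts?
p^4 + 1.7*p^3 + 11.7*p^2 + 16.45*p + 5.45 = (p + 0.5)(p + 1)(p^2 + 0.2*p + 10.9). Poles: -0.1 + 3.3j, -0.1 - 3.3j, -0.5, -1. RHP poles (Re>0): 0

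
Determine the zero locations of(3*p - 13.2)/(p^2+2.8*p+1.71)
Set numerator = 0: 3*p - 13.2 = 0 → Zeros: 4.4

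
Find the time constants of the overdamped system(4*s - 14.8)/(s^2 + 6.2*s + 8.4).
Overdamped: real poles at -4.2, -2. τ = -1/pole → τ₁ = 0.2381, τ₂ = 0.5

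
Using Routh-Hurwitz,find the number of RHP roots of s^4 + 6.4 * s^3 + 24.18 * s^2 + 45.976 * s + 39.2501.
Routh array:
s^4: [1, 24.18, 39.2501]; s^3: [6.4, 45.976]; s^2: [16.99625, 39.2501]; s^1: [31.1962]; s^0: [39.2501]
First column: [1, 6.4, 16.99625, 31.1962, 39.2501]. Sign changes = RHP roots = 0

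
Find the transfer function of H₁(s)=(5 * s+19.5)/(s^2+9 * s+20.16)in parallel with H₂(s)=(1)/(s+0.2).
Parallel: H = H₁ + H₂ = (n₁·d₂ + n₂·d₁)/(d₁·d₂).
n₁·d₂ = 5*s^2 + 20.5*s + 3.9. n₂·d₁ = s^2 + 9*s + 20.16. Sum = 6*s^2 + 29.5*s + 24.06. d₁·d₂ = s^3 + 9.2*s^2 + 21.96*s + 4.032.
H(s) = (6*s^2 + 29.5*s + 24.06)/(s^3 + 9.2*s^2 + 21.96*s + 4.032)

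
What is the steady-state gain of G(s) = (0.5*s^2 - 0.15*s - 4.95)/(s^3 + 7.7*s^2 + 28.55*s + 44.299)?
DC gain = G(0) = num(0)/den(0) = -4.95/44.299 = -0.1117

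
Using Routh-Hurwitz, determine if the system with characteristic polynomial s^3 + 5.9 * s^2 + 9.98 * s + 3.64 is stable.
Routh array:
s^3: [1, 9.98]; s^2: [5.9, 3.64]; s^1: [9.36305]; s^0: [3.64]
First column: [1, 5.9, 9.36305, 3.64]. Sign changes = 0.
Yes, stable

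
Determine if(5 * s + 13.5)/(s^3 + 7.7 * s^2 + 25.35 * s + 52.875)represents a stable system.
Denominator: s^3 + 7.7*s^2 + 25.35*s + 52.875 = (s + 4.7)(s^2 + 3*s + 11.25). Poles: -1.5 + 3j, -1.5 - 3j, -4.7. All Re(p)<0: Yes (stable)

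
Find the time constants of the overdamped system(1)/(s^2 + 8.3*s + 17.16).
Overdamped: real poles at -4.4, -3.9. τ = -1/pole → τ₁ = 0.2273, τ₂ = 0.2564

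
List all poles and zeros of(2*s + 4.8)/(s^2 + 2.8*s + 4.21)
Set denominator = 0: s^2 + 2.8*s + 4.21 = 0 → Poles: -1.4 + 1.5j, -1.4 - 1.5j
Set numerator = 0: 2*s + 4.8 = 0 → Zeros: -2.4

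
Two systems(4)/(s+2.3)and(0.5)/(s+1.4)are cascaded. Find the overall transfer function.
Series: H = H₁ · H₂ = (n₁·n₂)/(d₁·d₂).
Num: n₁·n₂ = 2. Den: d₁·d₂ = s^2 + 3.7*s + 3.22.
H(s) = (2)/(s^2 + 3.7*s + 3.22)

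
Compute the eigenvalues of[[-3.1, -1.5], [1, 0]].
Eigenvalues solve det(λI - A) = 0.
Characteristic polynomial: λ^2 + 3.1*λ + 1.5 = 0.
Factor: (λ + 2.5)(λ + 0.6) = 0.
Roots: -0.6, -2.5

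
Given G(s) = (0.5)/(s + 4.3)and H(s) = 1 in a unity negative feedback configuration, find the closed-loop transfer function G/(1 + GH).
Closed-loop T = G/(1+GH).
Numerator: G_num * H_den = 0.5.
Denominator: G_den * H_den + G_num * H_num = (s + 4.3) + (0.5) = s + 4.8.
T(s) = (0.5)/(s + 4.8)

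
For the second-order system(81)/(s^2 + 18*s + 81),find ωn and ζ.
Standard form: ωn²/(s²+2ζωn·s+ωn²).
const=81=ωn² → ωn=9, s coeff=18=2ζωn → ζ=1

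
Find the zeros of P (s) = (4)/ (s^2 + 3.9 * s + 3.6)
Numerator is a nonzero constant (4) → Zeros: none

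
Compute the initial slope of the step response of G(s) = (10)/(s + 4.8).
IVT: y'(0⁺) = lim_{s→∞} s²·Y(s) = lim_{s→∞} s·G(s).
deg(num) = 0, deg(den) = 1, relative degree = 1, so s·G(s) → (leading num)/(leading den) = 10/1 = 10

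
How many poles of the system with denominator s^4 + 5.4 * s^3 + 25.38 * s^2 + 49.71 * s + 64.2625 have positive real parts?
s^4 + 5.4*s^3 + 25.38*s^2 + 49.71*s + 64.2625 = (s^2 + 2.6*s + 13.25)(s^2 + 2.8*s + 4.85). Poles: -1.3 + 3.4j, -1.3 - 3.4j, -1.4 + 1.7j, -1.4 - 1.7j. RHP poles (Re>0): 0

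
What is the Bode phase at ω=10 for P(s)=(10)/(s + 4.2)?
Substitute s = j*10: P(j10) = 0.357021 - 0.850051j.
∠P(j10) = atan2(Im, Re) = atan2(-0.850051, 0.357021) = -67.22°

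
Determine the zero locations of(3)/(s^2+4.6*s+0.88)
Numerator is a nonzero constant (3) → Zeros: none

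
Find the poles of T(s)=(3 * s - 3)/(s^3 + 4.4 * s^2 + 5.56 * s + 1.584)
Set denominator = 0: s^3 + 4.4*s^2 + 5.56*s + 1.584 = (s + 2.2)(s + 0.4)(s + 1.8) = 0 → Poles: -0.4, -1.8, -2.2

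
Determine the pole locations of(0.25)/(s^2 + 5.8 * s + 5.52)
Set denominator = 0: s^2 + 5.8*s + 5.52 = (s + 4.6)(s + 1.2) = 0 → Poles: -1.2, -4.6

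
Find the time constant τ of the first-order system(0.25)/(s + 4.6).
First-order system: τ = -1/pole. Pole = -4.6. τ = -1/(-4.6) = 0.2174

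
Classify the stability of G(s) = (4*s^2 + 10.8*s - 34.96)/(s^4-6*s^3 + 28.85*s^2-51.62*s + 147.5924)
Denominator: s^4 - 6*s^3 + 28.85*s^2 - 51.62*s + 147.5924 = (s^2 - 5.6*s + 18.73)(s^2 - 0.4*s + 7.88). Poles: 0.2 + 2.8j, 0.2 - 2.8j, 2.8 + 3.3j, 2.8 - 3.3j. Unstable (4 pole(s) in RHP)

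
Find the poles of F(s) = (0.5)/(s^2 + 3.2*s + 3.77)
Set denominator = 0: s^2 + 3.2*s + 3.77 = 0 → Poles: -1.6 + 1.1j, -1.6 - 1.1j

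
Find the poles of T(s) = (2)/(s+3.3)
Set denominator = 0: s + 3.3 = 0 → Poles: -3.3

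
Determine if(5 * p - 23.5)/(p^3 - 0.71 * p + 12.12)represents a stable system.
Denominator: p^3 - 0.71*p + 12.12 = (p + 2.4)(p^2 - 2.4*p + 5.05). Poles: -2.4, 1.2 + 1.9j, 1.2 - 1.9j. All Re(p)<0: No (unstable)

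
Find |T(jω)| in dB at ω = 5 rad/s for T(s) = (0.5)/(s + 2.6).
Substitute s = j*5: T(j5) = 0.040932 - 0.0787154j.
|T(j5)| = sqrt(Re² + Im²) = 0.08872.
20*log₁₀(0.08872) = -21.04 dB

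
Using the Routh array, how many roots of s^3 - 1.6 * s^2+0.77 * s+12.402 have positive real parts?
Routh array:
s^3: [1, 0.77]; s^2: [-1.6, 12.402]; s^1: [8.52125]; s^0: [12.402]
First column: [1, -1.6, 8.52125, 12.402]. Sign changes = RHP roots = 2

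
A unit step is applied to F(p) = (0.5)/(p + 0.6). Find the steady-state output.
FVT: lim_{t→∞} y(t) = lim_{p→0} p*Y(p) where Y(p) = F(p)/p.
= lim_{p→0} F(p) = F(0) = num(0)/den(0) = 0.5/0.6 = 0.8333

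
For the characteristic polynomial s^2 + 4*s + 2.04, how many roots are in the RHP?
s^2 + 4*s + 2.04 = (s + 3.4)(s + 0.6). Poles: -0.6, -3.4. RHP poles (Re>0): 0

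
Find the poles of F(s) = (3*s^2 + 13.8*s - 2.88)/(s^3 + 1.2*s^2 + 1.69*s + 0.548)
Set denominator = 0: s^3 + 1.2*s^2 + 1.69*s + 0.548 = (s + 0.4)(s^2 + 0.8*s + 1.37) = 0 → Poles: -0.4, -0.4 + 1.1j, -0.4 - 1.1j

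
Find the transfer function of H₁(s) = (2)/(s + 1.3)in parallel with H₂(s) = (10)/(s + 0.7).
Parallel: H = H₁ + H₂ = (n₁·d₂ + n₂·d₁)/(d₁·d₂).
n₁·d₂ = 2*s + 1.4. n₂·d₁ = 10*s + 13. Sum = 12*s + 14.4. d₁·d₂ = s^2 + 2*s + 0.91.
H(s) = (12*s + 14.4)/(s^2 + 2*s + 0.91)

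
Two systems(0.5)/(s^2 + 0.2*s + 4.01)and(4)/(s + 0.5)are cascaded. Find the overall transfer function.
Series: H = H₁ · H₂ = (n₁·n₂)/(d₁·d₂).
Num: n₁·n₂ = 2. Den: d₁·d₂ = s^3 + 0.7*s^2 + 4.11*s + 2.005.
H(s) = (2)/(s^3 + 0.7*s^2 + 4.11*s + 2.005)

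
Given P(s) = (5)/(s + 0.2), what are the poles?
Set denominator = 0: s + 0.2 = 0 → Poles: -0.2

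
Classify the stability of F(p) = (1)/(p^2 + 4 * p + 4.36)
Denominator: p^2 + 4*p + 4.36. Poles: -2 + 0.6j, -2 - 0.6j. Stable (all poles in LHP)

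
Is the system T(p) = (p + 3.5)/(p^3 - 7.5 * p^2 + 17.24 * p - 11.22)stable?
Denominator: p^3 - 7.5*p^2 + 17.24*p - 11.22 = (p - 3.4)(p - 3)(p - 1.1). Poles: 1.1, 3, 3.4. All Re(p)<0: No (unstable)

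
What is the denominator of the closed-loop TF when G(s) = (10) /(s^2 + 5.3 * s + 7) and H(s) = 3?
Characteristic poly = G_den * H_den + G_num * H_num = (s^2 + 5.3*s + 7) + (30) = s^2 + 5.3*s + 37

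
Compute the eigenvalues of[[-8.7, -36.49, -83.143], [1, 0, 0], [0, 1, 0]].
Eigenvalues solve det(λI - A) = 0.
Characteristic polynomial: λ^3 + 8.7*λ^2 + 36.49*λ + 83.143 = 0.
Factor: (λ + 4.7)(λ^2 + 4*λ + 17.69) = 0.
Roots: -2 + 3.7j, -2 - 3.7j, -4.7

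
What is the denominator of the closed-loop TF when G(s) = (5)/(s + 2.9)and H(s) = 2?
Characteristic poly = G_den * H_den + G_num * H_num = (s + 2.9) + (10) = s + 12.9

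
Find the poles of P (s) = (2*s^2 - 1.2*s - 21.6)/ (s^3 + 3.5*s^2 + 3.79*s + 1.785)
Set denominator = 0: s^3 + 3.5*s^2 + 3.79*s + 1.785 = (s + 2.1)(s^2 + 1.4*s + 0.85) = 0 → Poles: -0.7 + 0.6j, -0.7 - 0.6j, -2.1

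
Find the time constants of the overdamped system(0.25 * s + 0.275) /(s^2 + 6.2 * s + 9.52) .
Overdamped: real poles at -3.4, -2.8. τ = -1/pole → τ₁ = 0.2941, τ₂ = 0.3571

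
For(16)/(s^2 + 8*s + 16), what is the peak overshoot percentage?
Standard form: ωn²/(s²+2ζωn·s+ωn²) → ωn = 4, ζ = 1.
ζ ≥ 1, so the response is non-oscillatory: peak overshoot = 0%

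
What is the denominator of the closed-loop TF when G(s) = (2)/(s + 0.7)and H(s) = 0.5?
Characteristic poly = G_den * H_den + G_num * H_num = (s + 0.7) + (1) = s + 1.7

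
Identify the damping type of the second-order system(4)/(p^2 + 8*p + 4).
Standard form: ωn²/(p²+2ζωn·p+ωn²) gives ωn=2, ζ=2.
Overdamped (ζ = 2 > 1)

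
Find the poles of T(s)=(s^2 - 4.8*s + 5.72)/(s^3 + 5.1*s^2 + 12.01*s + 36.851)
Set denominator = 0: s^3 + 5.1*s^2 + 12.01*s + 36.851 = (s + 4.3)(s^2 + 0.8*s + 8.57) = 0 → Poles: -0.4 + 2.9j, -0.4 - 2.9j, -4.3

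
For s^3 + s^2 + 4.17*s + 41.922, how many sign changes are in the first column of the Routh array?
Routh array:
s^3: [1, 4.17]; s^2: [1, 41.922]; s^1: [-37.752]; s^0: [41.922]
First column: [1, 1, -37.752, 41.922]. Sign changes = 2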